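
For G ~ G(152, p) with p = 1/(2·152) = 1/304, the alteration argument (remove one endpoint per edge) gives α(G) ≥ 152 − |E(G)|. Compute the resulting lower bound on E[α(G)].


E[|E(G)|] = C(152, 2)·p = 11476 · (1/304) = 151/4.
E[α(G)] ≥ n − E[|E(G)|] = 152 − 151/4 = 457/4.
Numerically: ≈ 114.250000.
(This is only a lower bound; the true E[α(G)] may be larger.)

E[α(G)] ≥ 457/4 ≈ 114.250000.


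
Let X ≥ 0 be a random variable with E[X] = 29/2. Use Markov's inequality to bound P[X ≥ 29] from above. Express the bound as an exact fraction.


μ = E[X] = 29/2, a = 29.
Markov: P[X ≥ 29] ≤ μ/a = (29/2)/29 = 1/2.
Numerically: ≈ 0.500.
(Since a = 29 > μ = 14.500, the bound 1/2 is < 1 and informative.)

P[X ≥ 29] ≤ 1/2 ≈ 0.500.


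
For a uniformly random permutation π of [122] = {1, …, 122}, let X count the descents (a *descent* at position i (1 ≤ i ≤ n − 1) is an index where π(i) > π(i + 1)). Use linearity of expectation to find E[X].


Write X = Σ X_I over i = 1, …, 121, with X_I the indicator of one descent.
There are 121 indicators.
For each fixed i, the pair (π(i), π(i+1)) is a uniformly random ordered pair of distinct values from {1, …, 122}; by symmetry P[π(i) > π(i+1)] = 1/2.
By linearity: E[X] = 121 · (1/2) = (122 − 1) · (1/2) = 121/2 ≈ 60.50000.

E[X] = 121/2 = 60.50000.


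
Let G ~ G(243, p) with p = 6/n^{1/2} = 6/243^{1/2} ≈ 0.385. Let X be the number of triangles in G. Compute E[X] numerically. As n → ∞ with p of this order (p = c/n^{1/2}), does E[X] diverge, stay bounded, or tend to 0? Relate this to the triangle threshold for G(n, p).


Number of potential triangles: C(243, 3) = 2362041.
Each occurs with probability p³ ≈ (0.385)³ ≈ 5.70222e-02.
By linearity: E[X] = C(243, 3)·p³ ≈ 2362041 · 5.70222e-02 ≈ 134688.890.
Since α = 1/2 < 1, p = c/n^{1/2} ≫ 1/n is above the triangle threshold p ~ 1/n. Asymptotically E[X] ~ (c³/6)·n^{3(1−α)} = (6³/6)·n^{1.5} → ∞; triangles are abundant w.h.p.

E[X] ≈ 134688.890; in regime p = Θ(1/n^{1/2}) E[X] diverges (above the triangle threshold p ~ 1/n).


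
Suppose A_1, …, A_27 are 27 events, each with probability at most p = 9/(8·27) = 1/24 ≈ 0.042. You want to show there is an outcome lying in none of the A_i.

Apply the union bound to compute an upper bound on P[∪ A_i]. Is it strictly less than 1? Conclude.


Union bound: P[∪_{i=1}^{27} A_i] ≤ Σ_i P[A_i] ≤ 27·p = 27·(1/24) = 9/8.
Numerically: 9/8 ≈ 1.125.
Is 9/8 < 1? NO.
Since the bound 9/8 is ≥ 1, the union bound is uninformative here; it does NOT by itself certify existence.

27·p = 9/8 ≈ 1.125; existence NOT certified by the union bound.


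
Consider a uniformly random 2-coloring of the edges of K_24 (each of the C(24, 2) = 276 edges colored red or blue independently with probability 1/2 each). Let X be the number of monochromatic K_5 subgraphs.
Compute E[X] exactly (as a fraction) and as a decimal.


Let X = Σ_S X_S over the C(24, 5) = 42504 subsets S of size 5, where X_S = 1 if the K_5 on S is monochromatic.
For a fixed S, the K_5 on S has C(5, 2) = 10 edges. P[all 10 edges red] = (1/2)^10, and likewise for blue, so P[monochromatic] = 2·(1/2)^10 = 2^{1 − 10} = 1/512.
By linearity: E[X] = C(24, 5) · 2^{1 − 10} = 42504 · 1/512 = 5313/64.
Numerically: E[X] ≈ 83.016.

E[X] = C(24,5)·2^(1−C(5,2)) = 5313/64 ≈ 83.016.


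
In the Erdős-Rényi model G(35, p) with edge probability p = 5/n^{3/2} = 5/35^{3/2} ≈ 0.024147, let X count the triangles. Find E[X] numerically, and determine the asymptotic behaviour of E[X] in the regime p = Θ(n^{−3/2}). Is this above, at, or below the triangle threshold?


Number of potential triangles: C(35, 3) = 6545.
Each occurs with probability p³ ≈ (0.024147)³ ≈ 1.4080038e-05.
By linearity: E[X] = C(35, 3)·p³ ≈ 6545 · 1.4080038e-05 ≈ 0.09215.
Since α = 3/2 > 1, p = c/n^{3/2} = o(1/n) is below the triangle threshold p ~ 1/n. Asymptotically E[X] ~ (c³/6)·n^{3(1−α)} = (5³/6)·n^{-1.5} → 0, so by Markov's inequality G has no triangles w.h.p.

E[X] ≈ 0.09215; in regime p = Θ(1/n^{3/2}) E[X] tends to 0 (below the triangle threshold p ~ 1/n).


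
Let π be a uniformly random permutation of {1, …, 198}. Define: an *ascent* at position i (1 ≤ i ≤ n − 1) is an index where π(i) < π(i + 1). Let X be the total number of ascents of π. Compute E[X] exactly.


Write X = Σ X_I over i = 1, …, 197, with X_I the indicator of one ascent.
There are 197 indicators.
For each fixed i, the pair (π(i), π(i+1)) is a uniformly random ordered pair of distinct values from {1, …, 198}; by symmetry P[π(i) < π(i+1)] = 1/2.
By linearity: E[X] = 197 · (1/2) = (198 − 1) · (1/2) = 197/2 ≈ 98.5000.

E[X] = 197/2 = 98.5000.


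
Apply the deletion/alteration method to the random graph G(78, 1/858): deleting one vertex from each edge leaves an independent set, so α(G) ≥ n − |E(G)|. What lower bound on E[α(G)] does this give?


E[|E(G)|] = C(78, 2)·p = 3003 · (1/858) = 7/2.
E[α(G)] ≥ n − E[|E(G)|] = 78 − 7/2 = 149/2.
Numerically: ≈ 74.500000.
(This is only a lower bound; the true E[α(G)] may be larger.)

E[α(G)] ≥ 149/2 ≈ 74.500000.


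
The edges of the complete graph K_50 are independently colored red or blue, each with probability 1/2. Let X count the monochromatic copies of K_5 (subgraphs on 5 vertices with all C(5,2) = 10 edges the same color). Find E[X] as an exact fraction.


Let X = Σ_S X_S over the C(50, 5) = 2118760 subsets S of size 5, where X_S = 1 if the K_5 on S is monochromatic.
For a fixed S, the K_5 on S has C(5, 2) = 10 edges. P[all 10 edges red] = (1/2)^10, and likewise for blue, so P[monochromatic] = 2·(1/2)^10 = 2^{1 − 10} = 1/512.
By linearity: E[X] = C(50, 5) · 2^{1 − 10} = 2118760 · 1/512 = 264845/64.
Numerically: E[X] ≈ 4138.20312.

E[X] = C(50,5)·2^(1−C(5,2)) = 264845/64 ≈ 4138.20312.


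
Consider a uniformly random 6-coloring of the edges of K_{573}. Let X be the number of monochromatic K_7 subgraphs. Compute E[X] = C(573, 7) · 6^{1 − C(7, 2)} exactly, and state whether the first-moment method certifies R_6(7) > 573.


E[X] = C(573, 7) · 6^{1 − 21} = 3878597732564412 · 6^{−20} = 3878597732564412/3656158440062976.
As a reduced fraction: E[X] = 11970980656063/11284439629824 ≈ 1.0608.
Is E[X] < 1? NO.
Since E[X] ≥ 1, the first-moment bound is inconclusive at n = 573; it does NOT by itself certify R_6(7) > 573.

E[X] = 11970980656063/11284439629824 ≈ 1.0608; E[X] ≥ 1; first-moment method inconclusive here.


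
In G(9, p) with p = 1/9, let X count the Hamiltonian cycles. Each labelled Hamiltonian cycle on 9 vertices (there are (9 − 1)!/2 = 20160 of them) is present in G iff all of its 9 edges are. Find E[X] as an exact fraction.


K_9 has (9 − 1)!/2 = 20160 labelled Hamiltonian cycles.
For each such Hamiltonian cycle H, let X_H = 1 if all 9 edges of H are present in G. Then P[X_H = 1] = p^{9} = (1/9)^{9} = 1/387420489.
By linearity of expectation: E[X] = Σ_H E[X_H] = 20160 · p^{9} = 20160 · 1/387420489 = 2240/43046721.
Numerically: E[X] ≈ 5.20365e-05.

E[X] = 20160 · (1/9)^{9} = 2240/43046721 ≈ 5.20365e-05.


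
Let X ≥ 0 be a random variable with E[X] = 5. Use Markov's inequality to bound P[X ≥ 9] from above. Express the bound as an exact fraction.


μ = E[X] = 5, a = 9.
Markov: P[X ≥ 9] ≤ μ/a = (5)/9 = 5/9.
Numerically: ≈ 0.555556.
(Since a = 9 > μ = 5.000000, the bound 5/9 is < 1 and informative.)

P[X ≥ 9] ≤ 5/9 ≈ 0.555556.


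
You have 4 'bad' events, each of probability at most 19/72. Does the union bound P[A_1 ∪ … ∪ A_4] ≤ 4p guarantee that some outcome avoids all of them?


Union bound: P[∪_{i=1}^{4} A_i] ≤ Σ_i P[A_i] ≤ 4·p = 4·(19/72) = 19/18.
Numerically: 19/18 ≈ 1.055556.
Is 19/18 < 1? NO.
Since the bound 19/18 is ≥ 1, the union bound is uninformative here; it does NOT by itself certify existence.

4·p = 19/18 ≈ 1.055556; existence NOT certified by the union bound.


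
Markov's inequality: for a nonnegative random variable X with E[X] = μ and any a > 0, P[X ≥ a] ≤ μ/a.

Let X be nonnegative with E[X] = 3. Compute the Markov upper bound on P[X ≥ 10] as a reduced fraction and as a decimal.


μ = E[X] = 3, a = 10.
Markov: P[X ≥ 10] ≤ μ/a = (3)/10 = 3/10.
Numerically: ≈ 0.300.
(Since a = 10 > μ = 3.000, the bound 3/10 is < 1 and informative.)

P[X ≥ 10] ≤ 3/10 ≈ 0.300.


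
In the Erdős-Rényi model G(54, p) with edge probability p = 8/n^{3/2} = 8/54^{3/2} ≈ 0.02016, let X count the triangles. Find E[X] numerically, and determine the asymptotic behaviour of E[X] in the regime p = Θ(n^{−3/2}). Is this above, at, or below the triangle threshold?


Number of potential triangles: C(54, 3) = 24804.
Each occurs with probability p³ ≈ (0.02016)³ ≈ 8.1940393e-06.
By linearity: E[X] = C(54, 3)·p³ ≈ 24804 · 8.1940393e-06 ≈ 0.20324.
Since α = 3/2 > 1, p = c/n^{3/2} = o(1/n) is below the triangle threshold p ~ 1/n. Asymptotically E[X] ~ (c³/6)·n^{3(1−α)} = (8³/6)·n^{-1.5} → 0, so by Markov's inequality G has no triangles w.h.p.

E[X] ≈ 0.20324; in regime p = Θ(1/n^{3/2}) E[X] tends to 0 (below the triangle threshold p ~ 1/n).


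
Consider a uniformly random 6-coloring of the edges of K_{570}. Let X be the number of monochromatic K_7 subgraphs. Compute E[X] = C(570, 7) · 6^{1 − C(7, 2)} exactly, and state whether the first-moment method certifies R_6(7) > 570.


E[X] = C(570, 7) · 6^{1 − 21} = 3737936877831720 · 6^{−20} = 3737936877831720/3656158440062976.
As a reduced fraction: E[X] = 5768421107765/5642219814912 ≈ 1.022367.
Is E[X] < 1? NO.
Since E[X] ≥ 1, the first-moment bound is inconclusive at n = 570; it does NOT by itself certify R_6(7) > 570.

E[X] = 5768421107765/5642219814912 ≈ 1.022367; E[X] ≥ 1; first-moment method inconclusive here.


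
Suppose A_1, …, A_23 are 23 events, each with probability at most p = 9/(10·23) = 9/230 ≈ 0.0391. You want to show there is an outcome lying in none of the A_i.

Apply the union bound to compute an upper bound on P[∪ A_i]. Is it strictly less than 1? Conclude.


Union bound: P[∪_{i=1}^{23} A_i] ≤ Σ_i P[A_i] ≤ 23·p = 23·(9/230) = 9/10.
Numerically: 9/10 ≈ 0.9000.
Is 9/10 < 1? YES.
Since P[∪ A_i] ≤ 9/10 < 1, the complement has P[∩ A_i^c] ≥ 1 − 9/10 = 1/10 > 0, so some outcome avoids every A_i.

23·p = 9/10 ≈ 0.9000; existence CERTIFIED by the union bound.


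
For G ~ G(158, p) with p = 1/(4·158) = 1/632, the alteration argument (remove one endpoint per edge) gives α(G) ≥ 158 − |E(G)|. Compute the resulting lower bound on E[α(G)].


E[|E(G)|] = C(158, 2)·p = 12403 · (1/632) = 157/8.
E[α(G)] ≥ n − E[|E(G)|] = 158 − 157/8 = 1107/8.
Numerically: ≈ 138.37500.
(This is only a lower bound; the true E[α(G)] may be larger.)

E[α(G)] ≥ 1107/8 ≈ 138.37500.


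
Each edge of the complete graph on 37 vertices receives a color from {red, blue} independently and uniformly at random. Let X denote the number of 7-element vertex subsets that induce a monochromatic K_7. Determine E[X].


Let X = Σ_S X_S over the C(37, 7) = 10295472 subsets S of size 7, where X_S = 1 if the K_7 on S is monochromatic.
For a fixed S, the K_7 on S has C(7, 2) = 21 edges. P[all 21 edges red] = (1/2)^21, and likewise for blue, so P[monochromatic] = 2·(1/2)^21 = 2^{1 − 21} = 1/1048576.
By linearity: E[X] = C(37, 7) · 2^{1 − 21} = 10295472 · 1/1048576 = 643467/65536.
Numerically: E[X] ≈ 9.818527.

E[X] = C(37,7)·2^(1−C(7,2)) = 643467/65536 ≈ 9.818527.


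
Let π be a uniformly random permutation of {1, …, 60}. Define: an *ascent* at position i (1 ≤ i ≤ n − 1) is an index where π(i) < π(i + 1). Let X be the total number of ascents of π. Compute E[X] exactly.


Write X = Σ X_I over i = 1, …, 59, with X_I the indicator of one ascent.
There are 59 indicators.
For each fixed i, the pair (π(i), π(i+1)) is a uniformly random ordered pair of distinct values from {1, …, 60}; by symmetry P[π(i) < π(i+1)] = 1/2.
By linearity: E[X] = 59 · (1/2) = (60 − 1) · (1/2) = 59/2 ≈ 29.50000.

E[X] = 59/2 = 29.50000.


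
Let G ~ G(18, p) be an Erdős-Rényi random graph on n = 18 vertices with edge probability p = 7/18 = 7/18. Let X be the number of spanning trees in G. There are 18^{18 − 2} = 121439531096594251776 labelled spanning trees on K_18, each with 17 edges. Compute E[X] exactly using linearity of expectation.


K_18 has 18^{18 − 2} = 121439531096594251776 labelled spanning trees.
For each such spanning tree H, let X_H = 1 if all 17 edges of H are present in G. Then P[X_H = 1] = p^{17} = (7/18)^{17} = 232630513987207/2185911559738696531968.
By linearity of expectation: E[X] = Σ_H E[X_H] = 121439531096594251776 · p^{17} = 121439531096594251776 · 232630513987207/2185911559738696531968 = 232630513987207/18.
Numerically: E[X] ≈ 1.292e+13.

E[X] = 121439531096594251776 · (7/18)^{17} = 232630513987207/18 ≈ 1.292e+13.


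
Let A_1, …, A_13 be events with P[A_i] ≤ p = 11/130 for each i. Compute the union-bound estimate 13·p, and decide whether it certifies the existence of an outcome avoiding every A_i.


Union bound: P[∪_{i=1}^{13} A_i] ≤ Σ_i P[A_i] ≤ 13·p = 13·(11/130) = 11/10.
Numerically: 11/10 ≈ 1.10000.
Is 11/10 < 1? NO.
Since the bound 11/10 is ≥ 1, the union bound is uninformative here; it does NOT by itself certify existence.

13·p = 11/10 ≈ 1.10000; existence NOT certified by the union bound.


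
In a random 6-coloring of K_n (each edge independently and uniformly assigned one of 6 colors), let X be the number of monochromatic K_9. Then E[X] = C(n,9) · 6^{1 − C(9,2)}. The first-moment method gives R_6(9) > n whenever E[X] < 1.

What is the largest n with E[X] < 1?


We need C(n, 9) · 6^{1 − 36} < 1, i.e. C(n, 9) < 6^{36 − 1} = 1719070799748422591028658176.
Check values of n near the boundary:
  n = 4407: C(4407, 9) = 1713856532599459170657070050; 1713856532599459170657070050 < 1719070799748422591028658176? YES
  n = 4408: C(4408, 9) = 1717362945146264156457459600; 1717362945146264156457459600 < 1719070799748422591028658176? YES
  n = 4409: C(4409, 9) = 1720875732988608787686577131; 1720875732988608787686577131 < 1719070799748422591028658176? NO
The largest n with C(n, 9) < 1719070799748422591028658176 is n = 4408 (where E[X] = 35778394690547169926197075/35813974994758803979763712 ≈ 0.9990). Hence R_6(9) > 4408, i.e. R_6(9) ≥ 4409.

Largest n = 4408; hence R_6(9) > 4408.


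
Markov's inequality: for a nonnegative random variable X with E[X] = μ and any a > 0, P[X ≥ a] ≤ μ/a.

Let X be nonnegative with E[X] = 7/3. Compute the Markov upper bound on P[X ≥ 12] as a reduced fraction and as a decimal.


μ = E[X] = 7/3, a = 12.
Markov: P[X ≥ 12] ≤ μ/a = (7/3)/12 = 7/36.
Numerically: ≈ 0.1944.
(Since a = 12 > μ = 2.3333, the bound 7/36 is < 1 and informative.)

P[X ≥ 12] ≤ 7/36 ≈ 0.1944.


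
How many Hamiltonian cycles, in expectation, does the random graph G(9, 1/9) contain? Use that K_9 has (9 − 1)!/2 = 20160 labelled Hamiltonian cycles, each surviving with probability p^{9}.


K_9 has (9 − 1)!/2 = 20160 labelled Hamiltonian cycles.
For each such Hamiltonian cycle H, let X_H = 1 if all 9 edges of H are present in G. Then P[X_H = 1] = p^{9} = (1/9)^{9} = 1/387420489.
By linearity of expectation: E[X] = Σ_H E[X_H] = 20160 · p^{9} = 20160 · 1/387420489 = 2240/43046721.
Numerically: E[X] ≈ 5.2e-05.

E[X] = 20160 · (1/9)^{9} = 2240/43046721 ≈ 5.2e-05.


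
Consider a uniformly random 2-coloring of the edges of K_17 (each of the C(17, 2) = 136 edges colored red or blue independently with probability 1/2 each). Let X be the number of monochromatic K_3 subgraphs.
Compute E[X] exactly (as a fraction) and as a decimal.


Let X = Σ_S X_S over the C(17, 3) = 680 subsets S of size 3, where X_S = 1 if the K_3 on S is monochromatic.
For a fixed S, the K_3 on S has C(3, 2) = 3 edges. P[all 3 edges red] = (1/2)^3, and likewise for blue, so P[monochromatic] = 2·(1/2)^3 = 2^{1 − 3} = 1/4.
By linearity of expectation: E[X] = C(17, 3) · 2^{1 − 3} = 680 · 1/4 = 170.
Numerically: E[X] ≈ 170.000000.

E[X] = C(17,3)·2^(1−C(3,2)) = 170 ≈ 170.000000.


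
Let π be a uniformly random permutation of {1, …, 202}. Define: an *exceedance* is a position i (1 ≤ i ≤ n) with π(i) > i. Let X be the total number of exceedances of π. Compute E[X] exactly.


Write X = Σ_{i=1}^{202} X_i, where X_i = 1_{π(i) > i}.
For each fixed i, π(i) is uniform over {1, …, 202} (marginal of a uniform permutation), so P[π(i) > i] = (n − i)/n. Summing: Σ_{i=1}^{202} (n − i)/n = (0 + 1 + … + 201)/202 = 202(202 − 1)/(2·202) = (202 − 1)/2.
Hence E[X] = Σ_{i=1}^{202} (202 − i)/202 = 201/2 ≈ 100.500000.

E[X] = 201/2 = 100.500000.


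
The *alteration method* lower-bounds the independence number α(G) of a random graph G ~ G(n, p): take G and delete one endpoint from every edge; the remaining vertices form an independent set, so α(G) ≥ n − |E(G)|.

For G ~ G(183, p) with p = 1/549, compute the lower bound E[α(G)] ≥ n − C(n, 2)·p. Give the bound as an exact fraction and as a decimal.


E[|E(G)|] = C(183, 2)·p = 16653 · (1/549) = 91/3.
E[α(G)] ≥ n − E[|E(G)|] = 183 − 91/3 = 458/3.
Numerically: ≈ 152.666667.
(This is only a lower bound; the true E[α(G)] may be larger.)

E[α(G)] ≥ 458/3 ≈ 152.666667.


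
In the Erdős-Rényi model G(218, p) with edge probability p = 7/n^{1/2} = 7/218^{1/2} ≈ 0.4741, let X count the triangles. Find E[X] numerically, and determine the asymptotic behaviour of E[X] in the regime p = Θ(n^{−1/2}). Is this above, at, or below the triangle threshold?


Number of potential triangles: C(218, 3) = 1703016.
Each occurs with probability p³ ≈ (0.4741)³ ≈ 1.065637e-01.
By linearity: E[X] = C(218, 3)·p³ ≈ 1703016 · 1.065637e-01 ≈ 181479.7231.
Since α = 1/2 < 1, p = c/n^{1/2} ≫ 1/n is above the triangle threshold p ~ 1/n. Asymptotically E[X] ~ (c³/6)·n^{3(1−α)} = (7³/6)·n^{1.5} → ∞; triangles are abundant w.h.p.

E[X] ≈ 181479.7231; in regime p = Θ(1/n^{1/2}) E[X] diverges (above the triangle threshold p ~ 1/n).


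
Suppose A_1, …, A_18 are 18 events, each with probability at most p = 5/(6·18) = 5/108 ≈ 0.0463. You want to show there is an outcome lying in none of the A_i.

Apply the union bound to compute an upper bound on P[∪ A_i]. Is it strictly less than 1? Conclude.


Union bound: P[∪_{i=1}^{18} A_i] ≤ Σ_i P[A_i] ≤ 18·p = 18·(5/108) = 5/6.
Numerically: 5/6 ≈ 0.8333.
Is 5/6 < 1? YES.
Since P[∪ A_i] ≤ 5/6 < 1, the complement has P[∩ A_i^c] ≥ 1 − 5/6 = 1/6 > 0, so some outcome avoids every A_i.

18·p = 5/6 ≈ 0.8333; existence CERTIFIED by the union bound.


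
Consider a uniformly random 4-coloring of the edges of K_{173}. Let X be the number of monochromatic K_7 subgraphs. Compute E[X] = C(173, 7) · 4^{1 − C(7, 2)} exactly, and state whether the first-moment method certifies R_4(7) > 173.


E[X] = C(173, 7) · 4^{1 − 21} = 813769676772 · 4^{−20} = 813769676772/1099511627776.
As a reduced fraction: E[X] = 203442419193/274877906944 ≈ 0.740.
Is E[X] < 1? YES.
Since E[X] < 1, there exists a 4-coloring of K_{173} with no monochromatic K_7; hence R_4(7) > 173.

E[X] = 203442419193/274877906944 ≈ 0.740; E[X] < 1, so R_4(7) > 173.


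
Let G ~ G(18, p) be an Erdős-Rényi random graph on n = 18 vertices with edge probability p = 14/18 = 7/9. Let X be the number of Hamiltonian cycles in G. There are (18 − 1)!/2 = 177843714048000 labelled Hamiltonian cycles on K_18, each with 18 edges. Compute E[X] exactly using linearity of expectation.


K_18 has (18 − 1)!/2 = 177843714048000 labelled Hamiltonian cycles.
For each such Hamiltonian cycle H, let X_H = 1 if all 18 edges of H are present in G. Then P[X_H = 1] = p^{18} = (7/9)^{18} = 1628413597910449/150094635296999121.
Summing the indicators: E[X] = Σ_H E[X_H] = 177843714048000 · p^{18} = 177843714048000 · 1628413597910449/150094635296999121 = 397260798708725298034688000/205891132094649.
Numerically: E[X] ≈ 1.929e+12.

E[X] = 177843714048000 · (7/9)^{18} = 397260798708725298034688000/205891132094649 ≈ 1.929e+12.


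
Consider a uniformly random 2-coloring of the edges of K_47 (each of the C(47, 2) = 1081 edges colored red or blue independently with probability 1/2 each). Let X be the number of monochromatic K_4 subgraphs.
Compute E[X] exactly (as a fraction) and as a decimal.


Let X = Σ_S X_S over the C(47, 4) = 178365 subsets S of size 4, where X_S = 1 if the K_4 on S is monochromatic.
For a fixed S, the K_4 on S has C(4, 2) = 6 edges. P[all 6 edges red] = (1/2)^6, and likewise for blue, so P[monochromatic] = 2·(1/2)^6 = 2^{1 − 6} = 1/32.
By linearity of expectation: E[X] = C(47, 4) · 2^{1 − 6} = 178365 · 1/32 = 178365/32.
Numerically: E[X] ≈ 5573.906.

E[X] = C(47,4)·2^(1−C(4,2)) = 178365/32 ≈ 5573.906.


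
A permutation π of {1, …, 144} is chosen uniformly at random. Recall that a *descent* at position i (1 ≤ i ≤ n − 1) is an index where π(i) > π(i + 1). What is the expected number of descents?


Write X = Σ X_I over i = 1, …, 143, with X_I the indicator of one descent.
There are 143 indicators.
For each fixed i, the pair (π(i), π(i+1)) is a uniformly random ordered pair of distinct values from {1, …, 144}; by symmetry P[π(i) > π(i+1)] = 1/2.
By linearity: E[X] = 143 · (1/2) = (144 − 1) · (1/2) = 143/2 ≈ 71.500000.

E[X] = 143/2 = 71.500000.


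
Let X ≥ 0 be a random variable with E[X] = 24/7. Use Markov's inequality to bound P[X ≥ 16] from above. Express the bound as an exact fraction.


μ = E[X] = 24/7, a = 16.
Markov: P[X ≥ 16] ≤ μ/a = (24/7)/16 = 3/14.
Numerically: ≈ 0.21429.
(Since a = 16 > μ = 3.42857, the bound 3/14 is < 1 and informative.)

P[X ≥ 16] ≤ 3/14 ≈ 0.21429.


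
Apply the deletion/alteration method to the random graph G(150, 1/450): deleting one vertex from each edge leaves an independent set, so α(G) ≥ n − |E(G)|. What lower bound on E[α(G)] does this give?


E[|E(G)|] = C(150, 2)·p = 11175 · (1/450) = 149/6.
E[α(G)] ≥ n − E[|E(G)|] = 150 − 149/6 = 751/6.
Numerically: ≈ 125.16667.
(This is only a lower bound; the true E[α(G)] may be larger.)

E[α(G)] ≥ 751/6 ≈ 125.16667.


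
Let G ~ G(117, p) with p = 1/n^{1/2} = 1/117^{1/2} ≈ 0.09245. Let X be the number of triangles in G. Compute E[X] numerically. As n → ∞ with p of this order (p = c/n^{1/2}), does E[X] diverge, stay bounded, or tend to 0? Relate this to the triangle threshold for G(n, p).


Number of potential triangles: C(117, 3) = 260130.
Each occurs with probability p³ ≈ (0.09245)³ ≈ 7.901712e-04.
By linearity: E[X] = C(117, 3)·p³ ≈ 260130 · 7.901712e-04 ≈ 205.5472.
Since α = 1/2 < 1, p = c/n^{1/2} ≫ 1/n is above the triangle threshold p ~ 1/n. Asymptotically E[X] ~ (c³/6)·n^{3(1−α)} = (1³/6)·n^{1.5} → ∞; triangles are abundant w.h.p.

E[X] ≈ 205.5472; in regime p = Θ(1/n^{1/2}) E[X] diverges (above the triangle threshold p ~ 1/n).


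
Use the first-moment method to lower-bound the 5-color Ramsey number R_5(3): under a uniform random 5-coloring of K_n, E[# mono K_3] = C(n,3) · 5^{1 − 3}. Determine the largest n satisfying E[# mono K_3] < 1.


We need C(n, 3) · 5^{1 − 3} < 1, i.e. C(n, 3) < 5^{3 − 1} = 25.
Check values of n near the boundary:
  n = 3: C(3, 3) = 1; 1 < 25? YES
  n = 4: C(4, 3) = 4; 4 < 25? YES
  n = 5: C(5, 3) = 10; 10 < 25? YES
  n = 6: C(6, 3) = 20; 20 < 25? YES
  n = 7: C(7, 3) = 35; 35 < 25? NO
  n = 8: C(8, 3) = 56; 56 < 25? NO
  n = 9: C(9, 3) = 84; 84 < 25? NO
The largest n with C(n, 3) < 25 is n = 6 (where E[X] = 4/5 ≈ 0.800000). Hence R_5(3) > 6, i.e. R_5(3) ≥ 7.

Largest n = 6; hence R_5(3) > 6.


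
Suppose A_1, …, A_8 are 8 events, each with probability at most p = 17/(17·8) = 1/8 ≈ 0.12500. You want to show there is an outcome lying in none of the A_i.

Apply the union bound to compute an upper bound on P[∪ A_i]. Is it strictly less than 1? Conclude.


Union bound: P[∪_{i=1}^{8} A_i] ≤ Σ_i P[A_i] ≤ 8·p = 8·(1/8) = 1.
Numerically: 1 ≈ 1.00000.
Is 1 < 1? NO.
Since the bound 1 is ≥ 1, the union bound is uninformative here; it does NOT by itself certify existence.

8·p = 1 ≈ 1.00000; existence NOT certified by the union bound.


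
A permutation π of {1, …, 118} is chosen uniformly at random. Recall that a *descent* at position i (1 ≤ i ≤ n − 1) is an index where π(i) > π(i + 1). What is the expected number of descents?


Write X = Σ X_I over i = 1, …, 117, with X_I the indicator of one descent.
There are 117 indicators.
For each fixed i, the pair (π(i), π(i+1)) is a uniformly random ordered pair of distinct values from {1, …, 118}; by symmetry P[π(i) > π(i+1)] = 1/2.
By linearity: E[X] = 117 · (1/2) = (118 − 1) · (1/2) = 117/2 ≈ 58.50000.

E[X] = 117/2 = 58.50000.


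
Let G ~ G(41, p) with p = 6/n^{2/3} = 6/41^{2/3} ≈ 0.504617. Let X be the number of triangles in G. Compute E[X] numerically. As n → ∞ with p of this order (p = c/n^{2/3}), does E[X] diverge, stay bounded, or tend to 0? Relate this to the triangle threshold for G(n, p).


Number of potential triangles: C(41, 3) = 10660.
Each occurs with probability p³ ≈ (0.504617)³ ≈ 1.28494943e-01.
By linearity: E[X] = C(41, 3)·p³ ≈ 10660 · 1.28494943e-01 ≈ 1369.756098.
Since α = 2/3 < 1, p = c/n^{2/3} ≫ 1/n is above the triangle threshold p ~ 1/n. Asymptotically E[X] ~ (c³/6)·n^{3(1−α)} = (6³/6)·n^{1} → ∞; triangles are abundant w.h.p.

E[X] ≈ 1369.756098; in regime p = Θ(1/n^{2/3}) E[X] diverges (above the triangle threshold p ~ 1/n).


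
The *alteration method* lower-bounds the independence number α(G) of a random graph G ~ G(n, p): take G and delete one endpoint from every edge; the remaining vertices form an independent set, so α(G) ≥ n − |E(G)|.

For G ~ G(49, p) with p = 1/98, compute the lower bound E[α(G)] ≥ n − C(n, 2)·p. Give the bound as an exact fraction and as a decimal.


E[|E(G)|] = C(49, 2)·p = 1176 · (1/98) = 12.
E[α(G)] ≥ n − E[|E(G)|] = 49 − 12 = 37.
Numerically: ≈ 37.000000.
(This is only a lower bound; the true E[α(G)] may be larger.)

E[α(G)] ≥ 37 ≈ 37.000000.


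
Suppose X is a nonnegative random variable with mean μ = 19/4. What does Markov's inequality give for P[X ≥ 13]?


μ = E[X] = 19/4, a = 13.
Markov: P[X ≥ 13] ≤ μ/a = (19/4)/13 = 19/52.
Numerically: ≈ 0.365385.
(Since a = 13 > μ = 4.750000, the bound 19/52 is < 1 and informative.)

P[X ≥ 13] ≤ 19/52 ≈ 0.365385.


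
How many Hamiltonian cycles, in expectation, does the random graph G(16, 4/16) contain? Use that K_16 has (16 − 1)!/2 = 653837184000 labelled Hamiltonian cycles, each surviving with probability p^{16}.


K_16 has (16 − 1)!/2 = 653837184000 labelled Hamiltonian cycles.
For each such Hamiltonian cycle H, let X_H = 1 if all 16 edges of H are present in G. Then P[X_H = 1] = p^{16} = (1/4)^{16} = 1/4294967296.
By linearity of expectation: E[X] = Σ_H E[X_H] = 653837184000 · p^{16} = 653837184000 · 1/4294967296 = 638512875/4194304.
Numerically: E[X] ≈ 152.233.

E[X] = 653837184000 · (1/4)^{16} = 638512875/4194304 ≈ 152.233.


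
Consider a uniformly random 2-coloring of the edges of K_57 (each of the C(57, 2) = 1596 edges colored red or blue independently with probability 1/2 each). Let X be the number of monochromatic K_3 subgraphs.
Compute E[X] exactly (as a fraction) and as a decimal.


Let X = Σ_S X_S over the C(57, 3) = 29260 subsets S of size 3, where X_S = 1 if the K_3 on S is monochromatic.
For a fixed S, the K_3 on S has C(3, 2) = 3 edges. P[all 3 edges red] = (1/2)^3, and likewise for blue, so P[monochromatic] = 2·(1/2)^3 = 2^{1 − 3} = 1/4.
Summing: E[X] = C(57, 3) · 2^{1 − 3} = 29260 · 1/4 = 7315.
Numerically: E[X] ≈ 7315.000000.

E[X] = C(57,3)·2^(1−C(3,2)) = 7315 ≈ 7315.000000.


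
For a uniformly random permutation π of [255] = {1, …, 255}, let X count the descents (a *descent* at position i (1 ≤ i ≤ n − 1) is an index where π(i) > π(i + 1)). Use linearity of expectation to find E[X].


Write X = Σ X_I over i = 1, …, 254, with X_I the indicator of one descent.
There are 254 indicators.
For each fixed i, the pair (π(i), π(i+1)) is a uniformly random ordered pair of distinct values from {1, …, 255}; by symmetry P[π(i) > π(i+1)] = 1/2.
By linearity: E[X] = 254 · (1/2) = (255 − 1) · (1/2) = 127 ≈ 127.00000.

E[X] = 127 = 127.00000.


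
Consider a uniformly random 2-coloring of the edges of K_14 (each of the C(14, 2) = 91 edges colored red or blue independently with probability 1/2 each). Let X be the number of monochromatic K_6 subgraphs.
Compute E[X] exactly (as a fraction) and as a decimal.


Let X = Σ_S X_S over the C(14, 6) = 3003 subsets S of size 6, where X_S = 1 if the K_6 on S is monochromatic.
For a fixed S, the K_6 on S has C(6, 2) = 15 edges. P[all 15 edges red] = (1/2)^15, and likewise for blue, so P[monochromatic] = 2·(1/2)^15 = 2^{1 − 15} = 1/16384.
Summing: E[X] = C(14, 6) · 2^{1 − 15} = 3003 · 1/16384 = 3003/16384.
Numerically: E[X] ≈ 0.183289.

E[X] = C(14,6)·2^(1−C(6,2)) = 3003/16384 ≈ 0.183289.


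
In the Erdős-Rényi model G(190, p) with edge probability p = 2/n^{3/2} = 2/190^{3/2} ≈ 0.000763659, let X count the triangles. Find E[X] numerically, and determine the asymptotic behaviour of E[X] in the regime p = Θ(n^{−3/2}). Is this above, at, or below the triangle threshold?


Number of potential triangles: C(190, 3) = 1125180.
Each occurs with probability p³ ≈ (0.000763659)³ ≈ 4.45347258e-10.
By linearity: E[X] = C(190, 3)·p³ ≈ 1125180 · 4.45347258e-10 ≈ 0.000501.
Since α = 3/2 > 1, p = c/n^{3/2} = o(1/n) is below the triangle threshold p ~ 1/n. Asymptotically E[X] ~ (c³/6)·n^{3(1−α)} = (2³/6)·n^{-1.5} → 0, so by Markov's inequality G has no triangles w.h.p.

E[X] ≈ 0.000501; in regime p = Θ(1/n^{3/2}) E[X] tends to 0 (below the triangle threshold p ~ 1/n).


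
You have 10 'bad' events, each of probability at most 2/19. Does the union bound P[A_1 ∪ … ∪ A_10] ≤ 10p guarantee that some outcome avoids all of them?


Union bound: P[∪_{i=1}^{10} A_i] ≤ Σ_i P[A_i] ≤ 10·p = 10·(2/19) = 20/19.
Numerically: 20/19 ≈ 1.0526316.
Is 20/19 < 1? NO.
Since the bound 20/19 is ≥ 1, the union bound is uninformative here; it does NOT by itself certify existence.

10·p = 20/19 ≈ 1.0526316; existence NOT certified by the union bound.


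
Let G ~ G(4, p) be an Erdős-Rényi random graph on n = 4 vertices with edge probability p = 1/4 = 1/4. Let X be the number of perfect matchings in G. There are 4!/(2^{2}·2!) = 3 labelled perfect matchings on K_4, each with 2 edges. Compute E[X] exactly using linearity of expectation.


K_4 has 4!/(2^{2}·2!) = 3 labelled perfect matchings.
For each such perfect matching H, let X_H = 1 if all 2 edges of H are present in G. Then P[X_H = 1] = p^{2} = (1/4)^{2} = 1/16.
By linearity: E[X] = Σ_H E[X_H] = 3 · p^{2} = 3 · 1/16 = 3/16.
Numerically: E[X] ≈ 0.1875.

E[X] = 3 · (1/4)^{2} = 3/16 ≈ 0.1875.


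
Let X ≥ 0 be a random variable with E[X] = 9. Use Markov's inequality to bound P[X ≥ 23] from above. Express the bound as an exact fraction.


μ = E[X] = 9, a = 23.
Markov: P[X ≥ 23] ≤ μ/a = (9)/23 = 9/23.
Numerically: ≈ 0.3913.
(Since a = 23 > μ = 9.0000, the bound 9/23 is < 1 and informative.)

P[X ≥ 23] ≤ 9/23 ≈ 0.3913.


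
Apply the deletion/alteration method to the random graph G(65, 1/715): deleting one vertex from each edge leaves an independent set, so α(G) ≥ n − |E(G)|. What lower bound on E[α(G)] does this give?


E[|E(G)|] = C(65, 2)·p = 2080 · (1/715) = 32/11.
E[α(G)] ≥ n − E[|E(G)|] = 65 − 32/11 = 683/11.
Numerically: ≈ 62.090909.
(This is only a lower bound; the true E[α(G)] may be larger.)

E[α(G)] ≥ 683/11 ≈ 62.090909.


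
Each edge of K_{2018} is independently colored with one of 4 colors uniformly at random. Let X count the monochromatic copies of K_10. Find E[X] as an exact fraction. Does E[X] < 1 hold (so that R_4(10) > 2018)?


E[X] = C(2018, 10) · 4^{1 − 45} = 301820606687612220663963508 · 4^{−44} = 301820606687612220663963508/309485009821345068724781056.
As a reduced fraction: E[X] = 75455151671903055165990877/77371252455336267181195264 ≈ 0.975235.
Is E[X] < 1? YES.
Since E[X] < 1, there exists a 4-coloring of K_{2018} with no monochromatic K_10; hence R_4(10) > 2018.

E[X] = 75455151671903055165990877/77371252455336267181195264 ≈ 0.975235; E[X] < 1, so R_4(10) > 2018.


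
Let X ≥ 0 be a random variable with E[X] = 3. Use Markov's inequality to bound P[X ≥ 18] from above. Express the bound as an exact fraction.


μ = E[X] = 3, a = 18.
Markov: P[X ≥ 18] ≤ μ/a = (3)/18 = 1/6.
Numerically: ≈ 0.16667.
(Since a = 18 > μ = 3.00000, the bound 1/6 is < 1 and informative.)

P[X ≥ 18] ≤ 1/6 ≈ 0.16667.


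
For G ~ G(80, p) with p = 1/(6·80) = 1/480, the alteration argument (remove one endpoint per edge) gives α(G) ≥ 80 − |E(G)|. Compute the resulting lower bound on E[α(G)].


E[|E(G)|] = C(80, 2)·p = 3160 · (1/480) = 79/12.
E[α(G)] ≥ n − E[|E(G)|] = 80 − 79/12 = 881/12.
Numerically: ≈ 73.417.
(This is only a lower bound; the true E[α(G)] may be larger.)

E[α(G)] ≥ 881/12 ≈ 73.417.


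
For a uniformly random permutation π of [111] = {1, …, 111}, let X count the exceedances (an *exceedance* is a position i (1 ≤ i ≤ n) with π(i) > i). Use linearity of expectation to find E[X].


Write X = Σ_{i=1}^{111} X_i, where X_i = 1_{π(i) > i}.
For each fixed i, π(i) is uniform over {1, …, 111} (marginal of a uniform permutation), so P[π(i) > i] = (n − i)/n. Summing: Σ_{i=1}^{111} (n − i)/n = (0 + 1 + … + 110)/111 = 111(111 − 1)/(2·111) = (111 − 1)/2.
Hence E[X] = Σ_{i=1}^{111} (111 − i)/111 = 55 ≈ 55.00000.

E[X] = 55 = 55.00000.


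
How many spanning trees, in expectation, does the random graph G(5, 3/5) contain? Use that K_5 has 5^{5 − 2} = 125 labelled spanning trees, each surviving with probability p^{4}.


K_5 has 5^{5 − 2} = 125 labelled spanning trees.
For each such spanning tree H, let X_H = 1 if all 4 edges of H are present in G. Then P[X_H = 1] = p^{4} = (3/5)^{4} = 81/625.
By linearity of expectation: E[X] = Σ_H E[X_H] = 125 · p^{4} = 125 · 81/625 = 81/5.
Numerically: E[X] ≈ 16.2.

E[X] = 125 · (3/5)^{4} = 81/5 ≈ 16.2.


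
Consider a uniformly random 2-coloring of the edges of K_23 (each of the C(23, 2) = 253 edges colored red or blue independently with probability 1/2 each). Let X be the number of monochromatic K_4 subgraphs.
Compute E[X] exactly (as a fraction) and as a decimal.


Let X = Σ_S X_S over the C(23, 4) = 8855 subsets S of size 4, where X_S = 1 if the K_4 on S is monochromatic.
For a fixed S, the K_4 on S has C(4, 2) = 6 edges. P[all 6 edges red] = (1/2)^6, and likewise for blue, so P[monochromatic] = 2·(1/2)^6 = 2^{1 − 6} = 1/32.
By linearity: E[X] = C(23, 4) · 2^{1 − 6} = 8855 · 1/32 = 8855/32.
Numerically: E[X] ≈ 276.718750.

E[X] = C(23,4)·2^(1−C(4,2)) = 8855/32 ≈ 276.718750.


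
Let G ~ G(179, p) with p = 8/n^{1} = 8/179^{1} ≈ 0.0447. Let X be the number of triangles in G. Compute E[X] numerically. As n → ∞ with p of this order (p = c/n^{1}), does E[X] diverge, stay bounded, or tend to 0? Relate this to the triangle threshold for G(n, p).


Number of potential triangles: C(179, 3) = 939929.
Each occurs with probability p³ ≈ (0.0447)³ ≈ 8.92711e-05.
By linearity: E[X] = C(179, 3)·p³ ≈ 939929 · 8.92711e-05 ≈ 83.908.
Here α = 1, so p = 8/n is exactly at the triangle threshold p ~ 1/n. Asymptotically E[X] → c³/6 = 8³/6 = 256/3 ≈ 85.333, a bounded constant. In this regime the triangle count is asymptotically Poisson(c³/6).

E[X] ≈ 83.908; in regime p = Θ(1/n^{1}) E[X] stays bounded (at the triangle threshold p ~ 1/n).


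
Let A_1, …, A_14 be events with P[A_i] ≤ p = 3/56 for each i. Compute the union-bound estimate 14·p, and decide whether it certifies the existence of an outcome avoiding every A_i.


Union bound: P[∪_{i=1}^{14} A_i] ≤ Σ_i P[A_i] ≤ 14·p = 14·(3/56) = 3/4.
Numerically: 3/4 ≈ 0.750000.
Is 3/4 < 1? YES.
Since P[∪ A_i] ≤ 3/4 < 1, the complement has P[∩ A_i^c] ≥ 1 − 3/4 = 1/4 > 0, so some outcome avoids every A_i.

14·p = 3/4 ≈ 0.750000; existence CERTIFIED by the union bound.


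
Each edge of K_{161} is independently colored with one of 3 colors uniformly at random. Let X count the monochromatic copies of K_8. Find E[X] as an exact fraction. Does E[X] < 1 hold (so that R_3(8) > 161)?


E[X] = C(161, 8) · 3^{1 − 28} = 9383313279340 · 3^{−27} = 9383313279340/7625597484987.
As a reduced fraction: E[X] = 9383313279340/7625597484987 ≈ 1.2305.
Is E[X] < 1? NO.
Since E[X] ≥ 1, the first-moment bound is inconclusive at n = 161; it does NOT by itself certify R_3(8) > 161.

E[X] = 9383313279340/7625597484987 ≈ 1.2305; E[X] ≥ 1; first-moment method inconclusive here.


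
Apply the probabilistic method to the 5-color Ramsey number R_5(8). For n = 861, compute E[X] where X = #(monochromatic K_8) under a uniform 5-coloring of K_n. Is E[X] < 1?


E[X] = C(861, 8) · 5^{1 − 28} = 7250034996615275865 · 5^{−27} = 7250034996615275865/7450580596923828125.
As a reduced fraction: E[X] = 1450006999323055173/1490116119384765625 ≈ 0.97308.
Is E[X] < 1? YES.
Since E[X] < 1, there exists a 5-coloring of K_{861} with no monochromatic K_8; hence R_5(8) > 861.

E[X] = 1450006999323055173/1490116119384765625 ≈ 0.97308; E[X] < 1, so R_5(8) > 861.


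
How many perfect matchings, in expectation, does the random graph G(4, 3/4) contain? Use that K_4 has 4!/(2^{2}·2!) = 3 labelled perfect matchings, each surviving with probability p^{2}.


K_4 has 4!/(2^{2}·2!) = 3 labelled perfect matchings.
For each such perfect matching H, let X_H = 1 if all 2 edges of H are present in G. Then P[X_H = 1] = p^{2} = (3/4)^{2} = 9/16.
By linearity of expectation: E[X] = Σ_H E[X_H] = 3 · p^{2} = 3 · 9/16 = 27/16.
Numerically: E[X] ≈ 1.6875.

E[X] = 3 · (3/4)^{2} = 27/16 ≈ 1.6875.


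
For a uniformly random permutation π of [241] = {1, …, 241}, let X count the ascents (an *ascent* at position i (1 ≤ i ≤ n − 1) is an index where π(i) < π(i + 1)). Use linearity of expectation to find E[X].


Write X = Σ X_I over i = 1, …, 240, with X_I the indicator of one ascent.
There are 240 indicators.
For each fixed i, the pair (π(i), π(i+1)) is a uniformly random ordered pair of distinct values from {1, …, 241}; by symmetry P[π(i) < π(i+1)] = 1/2.
By linearity: E[X] = 240 · (1/2) = (241 − 1) · (1/2) = 120 ≈ 120.00000.

E[X] = 120 = 120.00000.


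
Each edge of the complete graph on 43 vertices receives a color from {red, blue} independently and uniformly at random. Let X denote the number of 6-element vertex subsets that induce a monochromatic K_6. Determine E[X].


Let X = Σ_S X_S over the C(43, 6) = 6096454 subsets S of size 6, where X_S = 1 if the K_6 on S is monochromatic.
For a fixed S, the K_6 on S has C(6, 2) = 15 edges. P[all 15 edges red] = (1/2)^15, and likewise for blue, so P[monochromatic] = 2·(1/2)^15 = 2^{1 − 15} = 1/16384.
By linearity of expectation: E[X] = C(43, 6) · 2^{1 − 15} = 6096454 · 1/16384 = 3048227/8192.
Numerically: E[X] ≈ 372.09802.

E[X] = C(43,6)·2^(1−C(6,2)) = 3048227/8192 ≈ 372.09802.


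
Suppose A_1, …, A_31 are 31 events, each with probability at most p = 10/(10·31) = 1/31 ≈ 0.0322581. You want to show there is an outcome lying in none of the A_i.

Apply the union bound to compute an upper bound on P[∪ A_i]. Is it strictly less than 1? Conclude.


Union bound: P[∪_{i=1}^{31} A_i] ≤ Σ_i P[A_i] ≤ 31·p = 31·(1/31) = 1.
Numerically: 1 ≈ 1.0000000.
Is 1 < 1? NO.
Since the bound 1 is ≥ 1, the union bound is uninformative here; it does NOT by itself certify existence.

31·p = 1 ≈ 1.0000000; existence NOT certified by the union bound.
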